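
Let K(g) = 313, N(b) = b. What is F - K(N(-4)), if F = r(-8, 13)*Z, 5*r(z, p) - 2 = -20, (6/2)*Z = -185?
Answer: -91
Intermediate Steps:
Z = -185/3 (Z = (1/3)*(-185) = -185/3 ≈ -61.667)
r(z, p) = -18/5 (r(z, p) = 2/5 + (1/5)*(-20) = 2/5 - 4 = -18/5)
F = 222 (F = -18/5*(-185/3) = 222)
F - K(N(-4)) = 222 - 1*313 = 222 - 313 = -91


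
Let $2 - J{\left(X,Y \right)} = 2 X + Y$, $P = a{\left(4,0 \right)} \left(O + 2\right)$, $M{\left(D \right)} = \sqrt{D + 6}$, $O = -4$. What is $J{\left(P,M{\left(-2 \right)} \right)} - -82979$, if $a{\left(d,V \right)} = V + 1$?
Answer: $82983$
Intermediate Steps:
$a{\left(d,V \right)} = 1 + V$
$M{\left(D \right)} = \sqrt{6 + D}$
$P = -2$ ($P = \left(1 + 0\right) \left(-4 + 2\right) = 1 \left(-2\right) = -2$)
$J{\left(X,Y \right)} = 2 - Y - 2 X$ ($J{\left(X,Y \right)} = 2 - \left(2 X + Y\right) = 2 - \left(Y + 2 X\right) = 2 - Y - 2 X$)
$J{\left(P,M{\left(-2 \right)} \right)} - -82979 = \left(2 - \sqrt{6 - 2} - -4\right) - -82979 = \left(2 - \sqrt{4} + 4\right) + 82979 = \left(2 - 2 + 4\right) + 82979 = 4 + 82979 = 82983$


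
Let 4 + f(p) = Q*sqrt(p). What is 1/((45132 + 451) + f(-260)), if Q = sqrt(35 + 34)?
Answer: 15193/692487727 - 2*I*sqrt(4485)/2077463181 ≈ 2.194e-5 - 6.4473e-8*I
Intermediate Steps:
Q = sqrt(69) ≈ 8.3066
f(p) = -4 + sqrt(69)*sqrt(p)
1/((45132 + 451) + f(-260)) = 1/((45132 + 451) + (-4 + sqrt(69)*sqrt(-260))) = 1/(45583 + (-4 + sqrt(69)*(2*I*sqrt(65)))) = 1/(45583 + (-4 + 2*I*sqrt(4485))) = 1/(45579 + 2*I*sqrt(4485))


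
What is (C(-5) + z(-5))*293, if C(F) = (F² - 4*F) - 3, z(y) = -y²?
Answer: 4981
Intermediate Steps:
C(F) = -3 + F² - 4*F
(C(-5) + z(-5))*293 = ((-3 + (-5)² - 4*(-5)) - 1*(-5)²)*293 = ((-3 + 25 + 20) - 1*25)*293 = (42 - 25)*293 = 17*293 = 4981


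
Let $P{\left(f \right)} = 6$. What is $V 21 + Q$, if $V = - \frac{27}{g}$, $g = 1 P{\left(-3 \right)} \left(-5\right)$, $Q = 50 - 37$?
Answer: $\frac{319}{10} \approx 31.9$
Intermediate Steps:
$Q = 13$ ($Q = 50 - 37 = 13$)
$g = -30$ ($g = 1 \cdot 6 \left(-5\right) = 6 \left(-5\right) = -30$)
$V = \frac{9}{10}$ ($V = - \frac{27}{-30} = \left(-27\right) \left(- \frac{1}{30}\right) = \frac{9}{10} \approx 0.9$)
$V 21 + Q = \frac{9}{10} \cdot 21 + 13 = \frac{189}{10} + 13 = \frac{319}{10}$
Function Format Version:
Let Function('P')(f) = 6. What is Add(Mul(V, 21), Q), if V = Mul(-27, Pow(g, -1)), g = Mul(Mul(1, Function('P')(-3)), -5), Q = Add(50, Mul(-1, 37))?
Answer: Rational(319, 10) ≈ 31.900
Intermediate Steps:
Q = 13 (Q = Add(50, -37) = 13)
g = -30 (g = Mul(Mul(1, 6), -5) = Mul(6, -5) = -30)
V = Rational(9, 10) (V = Mul(-27, Pow(-30, -1)) = Mul(-27, Rational(-1, 30)) = Rational(9, 10) ≈ 0.90000)
Add(Mul(V, 21), Q) = Add(Mul(Rational(9, 10), 21), 13) = Add(Rational(189, 10), 13) = Rational(319, 10)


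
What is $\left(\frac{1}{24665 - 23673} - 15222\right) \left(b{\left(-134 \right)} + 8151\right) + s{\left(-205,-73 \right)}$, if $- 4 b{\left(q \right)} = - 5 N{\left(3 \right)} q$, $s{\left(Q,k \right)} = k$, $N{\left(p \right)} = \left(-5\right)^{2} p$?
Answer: $\frac{133229122697}{1984} \approx 6.7152 \cdot 10^{7}$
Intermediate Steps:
$N{\left(p \right)} = 25 p$
$b{\left(q \right)} = \frac{375 q}{4}$ ($b{\left(q \right)} = - \frac{- 5 \cdot 25 \cdot 3 q}{4} = - \frac{\left(-5\right) 75 q}{4} = - \frac{\left(-375\right) q}{4} = \frac{375 q}{4}$)
$\left(\frac{1}{24665 - 23673} - 15222\right) \left(b{\left(-134 \right)} + 8151\right) + s{\left(-205,-73 \right)} = \left(\frac{1}{24665 - 23673} - 15222\right) \left(\frac{375}{4} \left(-134\right) + 8151\right) - 73 = \left(\frac{1}{992} - 15222\right) \left(- \frac{25125}{2} + 8151\right) - 73 = \left(\frac{1}{992} - 15222\right) \left(- \frac{8823}{2}\right) - 73 = \left(- \frac{15100223}{992}\right) \left(- \frac{8823}{2}\right) - 73 = \frac{133229267529}{1984} - 73 = \frac{133229122697}{1984}$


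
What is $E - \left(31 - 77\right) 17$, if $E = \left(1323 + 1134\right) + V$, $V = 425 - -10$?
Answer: $3674$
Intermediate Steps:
$V = 435$ ($V = 425 + 10 = 435$)
$E = 2892$ ($E = \left(1323 + 1134\right) + 435 = 2457 + 435 = 2892$)
$E - \left(31 - 77\right) 17 = 2892 - \left(31 - 77\right) 17 = 2892 - \left(-46\right) 17 = 2892 - -782 = 2892 + 782 = 3674$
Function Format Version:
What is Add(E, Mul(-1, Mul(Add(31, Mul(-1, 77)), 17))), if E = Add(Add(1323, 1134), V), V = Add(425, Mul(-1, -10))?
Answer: 3674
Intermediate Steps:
V = 435 (V = Add(425, 10) = 435)
E = 2892 (E = Add(Add(1323, 1134), 435) = Add(2457, 435) = 2892)
Add(E, Mul(-1, Mul(Add(31, Mul(-1, 77)), 17))) = Add(2892, Mul(-1, Mul(Add(31, Mul(-1, 77)), 17))) = Add(2892, Mul(-1, Mul(Add(31, -77), 17))) = Add(2892, Mul(-1, Mul(-46, 17))) = Add(2892, Mul(-1, -782)) = Add(2892, 782) = 3674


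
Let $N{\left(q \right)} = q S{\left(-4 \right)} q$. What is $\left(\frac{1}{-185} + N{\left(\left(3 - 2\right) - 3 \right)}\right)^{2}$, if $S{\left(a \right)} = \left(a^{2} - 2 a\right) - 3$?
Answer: $\frac{241460521}{34225} \approx 7055.1$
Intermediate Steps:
$S{\left(a \right)} = -3 + a^{2} - 2 a$
$N{\left(q \right)} = 21 q^{2}$ ($N{\left(q \right)} = q \left(-3 + \left(-4\right)^{2} - -8\right) q = q \left(-3 + 16 + 8\right) q = q 21 q = 21 q q = 21 q^{2}$)
$\left(\frac{1}{-185} + N{\left(\left(3 - 2\right) - 3 \right)}\right)^{2} = \left(\frac{1}{-185} + 21 \left(\left(3 - 2\right) - 3\right)^{2}\right)^{2} = \left(- \frac{1}{185} + 21 \left(1 - 3\right)^{2}\right)^{2} = \left(- \frac{1}{185} + 21 \left(-2\right)^{2}\right)^{2} = \left(- \frac{1}{185} + 21 \cdot 4\right)^{2} = \left(- \frac{1}{185} + 84\right)^{2} = \left(\frac{15539}{185}\right)^{2} = \frac{241460521}{34225}$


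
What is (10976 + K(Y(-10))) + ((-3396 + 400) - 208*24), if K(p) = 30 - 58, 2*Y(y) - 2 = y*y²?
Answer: 2960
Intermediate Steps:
Y(y) = 1 + y³/2 (Y(y) = 1 + (y*y²)/2 = 1 + y³/2)
K(p) = -28
(10976 + K(Y(-10))) + ((-3396 + 400) - 208*24) = (10976 - 28) + ((-3396 + 400) - 208*24) = 10948 + (-2996 - 4992) = 10948 - 7988 = 2960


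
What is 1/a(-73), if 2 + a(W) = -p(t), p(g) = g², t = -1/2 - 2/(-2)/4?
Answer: -16/33 ≈ -0.48485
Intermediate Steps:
t = -¼ (t = -1*½ - 2*(-½)*(¼) = -½ + 1*(¼) = -½ + ¼ = -¼ ≈ -0.25000)
a(W) = -33/16 (a(W) = -2 - (-¼)² = -2 - 1*1/16 = -2 - 1/16 = -33/16)
1/a(-73) = 1/(-33/16) = -16/33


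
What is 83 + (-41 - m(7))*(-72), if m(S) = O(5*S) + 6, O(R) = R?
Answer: 5987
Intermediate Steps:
m(S) = 6 + 5*S (m(S) = 5*S + 6 = 6 + 5*S)
83 + (-41 - m(7))*(-72) = 83 + (-41 - (6 + 5*7))*(-72) = 83 + (-41 - (6 + 35))*(-72) = 83 + (-41 - 1*41)*(-72) = 83 + (-41 - 41)*(-72) = 83 - 82*(-72) = 83 + 5904 = 5987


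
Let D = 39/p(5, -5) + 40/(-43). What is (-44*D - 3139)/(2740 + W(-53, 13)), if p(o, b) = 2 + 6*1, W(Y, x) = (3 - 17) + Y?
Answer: -284881/229878 ≈ -1.2393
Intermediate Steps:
W(Y, x) = -14 + Y
p(o, b) = 8 (p(o, b) = 2 + 6 = 8)
D = 1357/344 (D = 39/8 + 40/(-43) = 39*(1/8) + 40*(-1/43) = 39/8 - 40/43 = 1357/344 ≈ 3.9448)
(-44*D - 3139)/(2740 + W(-53, 13)) = (-44*1357/344 - 3139)/(2740 + (-14 - 53)) = (-14927/86 - 3139)/(2740 - 67) = -284881/86/2673 = -284881/86*1/2673 = -284881/229878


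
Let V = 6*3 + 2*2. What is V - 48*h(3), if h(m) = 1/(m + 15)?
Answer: 58/3 ≈ 19.333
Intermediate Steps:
V = 22 (V = 18 + 4 = 22)
h(m) = 1/(15 + m)
V - 48*h(3) = 22 - 48/(15 + 3) = 22 - 48/18 = 22 - 48*1/18 = 22 - 8/3 = 58/3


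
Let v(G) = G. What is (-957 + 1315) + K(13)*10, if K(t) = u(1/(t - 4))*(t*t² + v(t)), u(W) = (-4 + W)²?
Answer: 27101498/81 ≈ 3.3459e+5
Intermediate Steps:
K(t) = (-4 + 1/(-4 + t))²*(t + t³) (K(t) = (-4 + 1/(t - 4))²*(t*t² + t) = (-4 + 1/(-4 + t))²*(t³ + t) = (-4 + 1/(-4 + t))²*(t + t³))
(-957 + 1315) + K(13)*10 = (-957 + 1315) + (13*(-17 + 4*13)²*(1 + 13²)/(-4 + 13)²)*10 = 358 + (13*(-17 + 52)²*(1 + 169)/9²)*10 = 358 + (13*35²*(1/81)*170)*10 = 358 + (13*1225*(1/81)*170)*10 = 358 + (2707250/81)*10 = 358 + 27072500/81 = 27101498/81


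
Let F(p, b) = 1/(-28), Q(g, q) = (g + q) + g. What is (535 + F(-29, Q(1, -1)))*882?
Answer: 943677/2 ≈ 4.7184e+5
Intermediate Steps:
Q(g, q) = q + 2*g
F(p, b) = -1/28
(535 + F(-29, Q(1, -1)))*882 = (535 - 1/28)*882 = (14979/28)*882 = 943677/2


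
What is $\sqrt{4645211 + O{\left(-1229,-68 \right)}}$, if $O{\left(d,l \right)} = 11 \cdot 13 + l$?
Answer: $\sqrt{4645286} \approx 2155.3$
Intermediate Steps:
$O{\left(d,l \right)} = 143 + l$
$\sqrt{4645211 + O{\left(-1229,-68 \right)}} = \sqrt{4645211 + \left(143 - 68\right)} = \sqrt{4645211 + 75} = \sqrt{4645286}$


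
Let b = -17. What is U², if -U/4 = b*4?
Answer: 73984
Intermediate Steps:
U = 272 (U = -(-68)*4 = -4*(-68) = 272)
U² = 272² = 73984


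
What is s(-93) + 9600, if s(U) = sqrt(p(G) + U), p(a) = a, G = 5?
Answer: 9600 + 2*I*sqrt(22) ≈ 9600.0 + 9.3808*I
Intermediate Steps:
s(U) = sqrt(5 + U)
s(-93) + 9600 = sqrt(5 - 93) + 9600 = sqrt(-88) + 9600 = 2*I*sqrt(22) + 9600 = 9600 + 2*I*sqrt(22)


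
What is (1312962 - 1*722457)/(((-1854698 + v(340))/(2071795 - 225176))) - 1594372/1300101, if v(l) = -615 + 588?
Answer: -283536433941623959/482265965445 ≈ -5.8793e+5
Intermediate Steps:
v(l) = -27
(1312962 - 1*722457)/(((-1854698 + v(340))/(2071795 - 225176))) - 1594372/1300101 = (1312962 - 1*722457)/(((-1854698 - 27)/(2071795 - 225176))) - 1594372/1300101 = (1312962 - 722457)/((-1854725/1846619)) - 1594372*1/1300101 = 590505/((-1854725*1/1846619)) - 1594372/1300101 = 590505/(-1854725/1846619) - 1594372/1300101 = 590505*(-1846619/1854725) - 1594372/1300101 = -218087550519/370945 - 1594372/1300101 = -283536433941623959/482265965445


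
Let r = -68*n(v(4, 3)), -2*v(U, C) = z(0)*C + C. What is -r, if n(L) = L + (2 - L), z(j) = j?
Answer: 136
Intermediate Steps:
v(U, C) = -C/2 (v(U, C) = -(0*C + C)/2 = -(0 + C)/2 = -C/2)
n(L) = 2
r = -136 (r = -68*2 = -136)
-r = -1*(-136) = 136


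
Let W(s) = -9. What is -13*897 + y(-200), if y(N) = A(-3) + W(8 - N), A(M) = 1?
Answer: -11669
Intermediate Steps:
y(N) = -8 (y(N) = 1 - 9 = -8)
-13*897 + y(-200) = -13*897 - 8 = -11661 - 8 = -11669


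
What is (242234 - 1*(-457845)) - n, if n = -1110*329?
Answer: 1065269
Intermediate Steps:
n = -365190
(242234 - 1*(-457845)) - n = (242234 - 1*(-457845)) - 1*(-365190) = (242234 + 457845) + 365190 = 700079 + 365190 = 1065269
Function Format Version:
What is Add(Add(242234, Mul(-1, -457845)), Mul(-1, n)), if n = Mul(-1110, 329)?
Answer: 1065269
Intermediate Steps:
n = -365190
Add(Add(242234, Mul(-1, -457845)), Mul(-1, n)) = Add(Add(242234, Mul(-1, -457845)), Mul(-1, -365190)) = Add(Add(242234, 457845), 365190) = Add(700079, 365190) = 1065269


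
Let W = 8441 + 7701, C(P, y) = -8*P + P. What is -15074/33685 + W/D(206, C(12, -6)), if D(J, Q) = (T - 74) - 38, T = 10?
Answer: -272640409/1717935 ≈ -158.70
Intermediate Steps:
C(P, y) = -7*P
D(J, Q) = -102 (D(J, Q) = (10 - 74) - 38 = -64 - 38 = -102)
W = 16142
-15074/33685 + W/D(206, C(12, -6)) = -15074/33685 + 16142/(-102) = -15074*1/33685 + 16142*(-1/102) = -15074/33685 - 8071/51 = -272640409/1717935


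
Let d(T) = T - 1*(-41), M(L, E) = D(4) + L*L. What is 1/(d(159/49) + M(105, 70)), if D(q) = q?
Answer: 49/542589 ≈ 9.0308e-5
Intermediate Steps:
M(L, E) = 4 + L² (M(L, E) = 4 + L*L = 4 + L²)
d(T) = 41 + T (d(T) = T + 41 = 41 + T)
1/(d(159/49) + M(105, 70)) = 1/((41 + 159/49) + (4 + 105²)) = 1/((41 + 159*(1/49)) + (4 + 11025)) = 1/((41 + 159/49) + 11029) = 1/(2168/49 + 11029) = 1/(542589/49) = 49/542589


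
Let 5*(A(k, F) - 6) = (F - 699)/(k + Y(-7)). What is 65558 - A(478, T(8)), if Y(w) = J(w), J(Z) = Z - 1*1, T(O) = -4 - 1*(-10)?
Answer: 154047893/2350 ≈ 65552.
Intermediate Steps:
T(O) = 6 (T(O) = -4 + 10 = 6)
J(Z) = -1 + Z (J(Z) = Z - 1 = -1 + Z)
Y(w) = -1 + w
A(k, F) = 6 + (-699 + F)/(5*(-8 + k)) (A(k, F) = 6 + ((F - 699)/(k + (-1 - 7)))/5 = 6 + ((-699 + F)/(k - 8))/5 = 6 + ((-699 + F)/(-8 + k))/5 = 6 + (-699 + F)/(5*(-8 + k)))
65558 - A(478, T(8)) = 65558 - (-939 + 6 + 30*478)/(5*(-8 + 478)) = 65558 - (-939 + 6 + 14340)/(5*470) = 65558 - 13407/(5*470) = 65558 - 1*13407/2350 = 65558 - 13407/2350 = 154047893/2350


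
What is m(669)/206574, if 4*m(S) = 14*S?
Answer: 1561/137716 ≈ 0.011335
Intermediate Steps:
m(S) = 7*S/2 (m(S) = (14*S)/4 = 7*S/2)
m(669)/206574 = ((7/2)*669)/206574 = (4683/2)*(1/206574) = 1561/137716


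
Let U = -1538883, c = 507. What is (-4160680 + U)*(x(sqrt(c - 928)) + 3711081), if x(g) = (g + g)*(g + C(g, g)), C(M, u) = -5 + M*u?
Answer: -21146740925557 + 4856027676*I*sqrt(421) ≈ -2.1147e+13 + 9.9637e+10*I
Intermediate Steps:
x(g) = 2*g*(-5 + g + g**2) (x(g) = (g + g)*(g + (-5 + g*g)) = (2*g)*(g + (-5 + g**2)) = (2*g)*(-5 + g + g**2) = 2*g*(-5 + g + g**2))
(-4160680 + U)*(x(sqrt(c - 928)) + 3711081) = (-4160680 - 1538883)*(2*sqrt(507 - 928)*(-5 + sqrt(507 - 928) + (sqrt(507 - 928))**2) + 3711081) = -5699563*(2*sqrt(-421)*(-5 + sqrt(-421) + (sqrt(-421))**2) + 3711081) = -5699563*(2*(I*sqrt(421))*(-5 + I*sqrt(421) + (I*sqrt(421))**2) + 3711081) = -5699563*(2*(I*sqrt(421))*(-5 + I*sqrt(421) - 421) + 3711081) = -5699563*(2*(I*sqrt(421))*(-426 + I*sqrt(421)) + 3711081) = -5699563*(2*I*sqrt(421)*(-426 + I*sqrt(421)) + 3711081) = -5699563*(3711081 + 2*I*sqrt(421)*(-426 + I*sqrt(421))) = -21151539957603 - 11399126*I*sqrt(421)*(-426 + I*sqrt(421))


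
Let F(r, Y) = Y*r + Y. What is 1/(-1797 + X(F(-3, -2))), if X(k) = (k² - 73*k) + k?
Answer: -1/2069 ≈ -0.00048333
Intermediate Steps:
F(r, Y) = Y + Y*r
X(k) = k² - 72*k
1/(-1797 + X(F(-3, -2))) = 1/(-1797 + (-2*(1 - 3))*(-72 - 2*(1 - 3))) = 1/(-1797 + (-2*(-2))*(-72 - 2*(-2))) = 1/(-1797 + 4*(-72 + 4)) = 1/(-1797 + 4*(-68)) = 1/(-1797 - 272) = 1/(-2069) = -1/2069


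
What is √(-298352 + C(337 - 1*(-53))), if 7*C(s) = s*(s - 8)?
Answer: 2*I*√3394097/7 ≈ 526.37*I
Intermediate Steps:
C(s) = s*(-8 + s)/7 (C(s) = (s*(s - 8))/7 = (s*(-8 + s))/7 = s*(-8 + s)/7)
√(-298352 + C(337 - 1*(-53))) = √(-298352 + (337 - 1*(-53))*(-8 + (337 - 1*(-53)))/7) = √(-298352 + (337 + 53)*(-8 + (337 + 53))/7) = √(-298352 + (⅐)*390*(-8 + 390)) = √(-298352 + (⅐)*390*382) = √(-298352 + 148980/7) = √(-1939484/7) = 2*I*√3394097/7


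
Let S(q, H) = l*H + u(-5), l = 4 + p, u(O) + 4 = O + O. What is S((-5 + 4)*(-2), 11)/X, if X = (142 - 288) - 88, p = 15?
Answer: -5/6 ≈ -0.83333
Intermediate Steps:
u(O) = -4 + 2*O (u(O) = -4 + (O + O) = -4 + 2*O)
l = 19 (l = 4 + 15 = 19)
X = -234 (X = -146 - 88 = -234)
S(q, H) = -14 + 19*H (S(q, H) = 19*H + (-4 + 2*(-5)) = 19*H + (-4 - 10) = 19*H - 14 = -14 + 19*H)
S((-5 + 4)*(-2), 11)/X = (-14 + 19*11)/(-234) = (-14 + 209)*(-1/234) = 195*(-1/234) = -5/6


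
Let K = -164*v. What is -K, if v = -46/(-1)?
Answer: 7544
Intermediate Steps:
v = 46 (v = -46*(-1) = -23*(-2) = 46)
K = -7544 (K = -164*46 = -7544)
-K = -1*(-7544) = 7544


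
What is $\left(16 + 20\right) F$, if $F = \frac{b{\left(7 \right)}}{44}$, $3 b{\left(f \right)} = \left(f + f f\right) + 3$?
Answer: $\frac{177}{11} \approx 16.091$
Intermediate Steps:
$b{\left(f \right)} = 1 + \frac{f}{3} + \frac{f^{2}}{3}$ ($b{\left(f \right)} = \frac{\left(f + f f\right) + 3}{3} = \frac{\left(f + f^{2}\right) + 3}{3} = \frac{3 + f + f^{2}}{3} = 1 + \frac{f}{3} + \frac{f^{2}}{3}$)
$F = \frac{59}{132}$ ($F = \frac{1 + \frac{1}{3} \cdot 7 + \frac{7^{2}}{3}}{44} = \left(1 + \frac{7}{3} + \frac{1}{3} \cdot 49\right) \frac{1}{44} = \left(1 + \frac{7}{3} + \frac{49}{3}\right) \frac{1}{44} = \frac{59}{3} \cdot \frac{1}{44} = \frac{59}{132} \approx 0.44697$)
$\left(16 + 20\right) F = \left(16 + 20\right) \frac{59}{132} = 36 \cdot \frac{59}{132} = \frac{177}{11}$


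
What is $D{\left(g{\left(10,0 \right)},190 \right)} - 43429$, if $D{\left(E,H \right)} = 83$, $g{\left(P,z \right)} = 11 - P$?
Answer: $-43346$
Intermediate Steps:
$D{\left(g{\left(10,0 \right)},190 \right)} - 43429 = 83 - 43429 = -43346$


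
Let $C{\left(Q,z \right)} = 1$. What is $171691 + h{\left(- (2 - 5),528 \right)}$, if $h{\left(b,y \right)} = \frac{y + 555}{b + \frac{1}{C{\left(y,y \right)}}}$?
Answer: $\frac{687847}{4} \approx 1.7196 \cdot 10^{5}$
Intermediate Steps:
$h{\left(b,y \right)} = \frac{555 + y}{1 + b}$ ($h{\left(b,y \right)} = \frac{y + 555}{b + 1^{-1}} = \frac{555 + y}{b + 1} = \frac{555 + y}{1 + b}$)
$171691 + h{\left(- (2 - 5),528 \right)} = 171691 + \frac{555 + 528}{1 - \left(2 - 5\right)} = 171691 + \frac{1}{1 - -3} \cdot 1083 = 171691 + \frac{1}{1 + 3} \cdot 1083 = 171691 + \frac{1}{4} \cdot 1083 = 171691 + \frac{1083}{4} = \frac{687847}{4}$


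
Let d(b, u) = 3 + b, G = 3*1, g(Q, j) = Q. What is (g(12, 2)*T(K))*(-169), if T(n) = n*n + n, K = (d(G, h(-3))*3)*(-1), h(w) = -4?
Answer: -620568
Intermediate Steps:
G = 3
K = -18 (K = ((3 + 3)*3)*(-1) = (6*3)*(-1) = 18*(-1) = -18)
T(n) = n + n**2 (T(n) = n**2 + n = n + n**2)
(g(12, 2)*T(K))*(-169) = (12*(-18*(1 - 18)))*(-169) = (12*(-18*(-17)))*(-169) = (12*306)*(-169) = 3672*(-169) = -620568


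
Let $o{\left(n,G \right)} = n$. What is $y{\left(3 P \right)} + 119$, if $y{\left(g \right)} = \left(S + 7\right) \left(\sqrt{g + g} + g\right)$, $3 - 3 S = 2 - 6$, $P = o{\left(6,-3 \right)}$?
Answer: $343$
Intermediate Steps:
$P = 6$
$S = \frac{7}{3}$ ($S = 1 - \frac{2 - 6}{3} = 1 - - \frac{4}{3} = 1 + \frac{4}{3} = \frac{7}{3} \approx 2.3333$)
$y{\left(g \right)} = \frac{28 g}{3} + \frac{28 \sqrt{2} \sqrt{g}}{3}$ ($y{\left(g \right)} = \left(\frac{7}{3} + 7\right) \left(\sqrt{g + g} + g\right) = \frac{28 \left(\sqrt{2 g} + g\right)}{3} = \frac{28 \left(\sqrt{2} \sqrt{g} + g\right)}{3} = \frac{28 \left(g + \sqrt{2} \sqrt{g}\right)}{3} = \frac{28 g}{3} + \frac{28 \sqrt{2} \sqrt{g}}{3}$)
$y{\left(3 P \right)} + 119 = \left(\frac{28 \cdot 3 \cdot 6}{3} + \frac{28 \sqrt{2} \sqrt{3 \cdot 6}}{3}\right) + 119 = \left(\frac{28}{3} \cdot 18 + \frac{28 \sqrt{2} \sqrt{18}}{3}\right) + 119 = \left(168 + \frac{28 \sqrt{2} \cdot 3 \sqrt{2}}{3}\right) + 119 = \left(168 + 56\right) + 119 = 224 + 119 = 343$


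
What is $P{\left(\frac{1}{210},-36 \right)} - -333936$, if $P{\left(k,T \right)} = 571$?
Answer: $334507$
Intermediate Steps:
$P{\left(\frac{1}{210},-36 \right)} - -333936 = 571 - -333936 = 571 + 333936 = 334507$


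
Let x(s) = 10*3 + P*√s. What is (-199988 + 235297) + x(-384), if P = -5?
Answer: 35339 - 40*I*√6 ≈ 35339.0 - 97.98*I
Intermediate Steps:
x(s) = 30 - 5*√s (x(s) = 10*3 - 5*√s = 30 - 5*√s)
(-199988 + 235297) + x(-384) = (-199988 + 235297) + (30 - 40*I*√6) = 35309 + (30 - 40*I*√6) = 35339 - 40*I*√6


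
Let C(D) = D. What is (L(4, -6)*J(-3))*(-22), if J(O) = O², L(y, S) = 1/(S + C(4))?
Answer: 99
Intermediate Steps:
L(y, S) = 1/(4 + S) (L(y, S) = 1/(S + 4) = 1/(4 + S))
(L(4, -6)*J(-3))*(-22) = ((-3)²/(4 - 6))*(-22) = (9/(-2))*(-22) = -½*9*(-22) = -9/2*(-22) = 99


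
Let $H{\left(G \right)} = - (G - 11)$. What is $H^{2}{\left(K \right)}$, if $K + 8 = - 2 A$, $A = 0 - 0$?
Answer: $361$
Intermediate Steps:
$A = 0$ ($A = 0 + 0 = 0$)
$K = -8$ ($K = -8 - 0 = -8 + 0 = -8$)
$H{\left(G \right)} = 11 - G$ ($H{\left(G \right)} = - (-11 + G) = 11 - G$)
$H^{2}{\left(K \right)} = \left(11 - -8\right)^{2} = \left(11 + 8\right)^{2} = 19^{2} = 361$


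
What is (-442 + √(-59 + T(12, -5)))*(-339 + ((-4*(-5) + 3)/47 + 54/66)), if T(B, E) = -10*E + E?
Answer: 77167454/517 - 174587*I*√14/517 ≈ 1.4926e+5 - 1263.5*I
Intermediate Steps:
T(B, E) = -9*E
(-442 + √(-59 + T(12, -5)))*(-339 + ((-4*(-5) + 3)/47 + 54/66)) = (-442 + √(-59 - 9*(-5)))*(-339 + ((-4*(-5) + 3)/47 + 54/66)) = (-442 + √(-59 + 45))*(-339 + ((20 + 3)*(1/47) + 54*(1/66))) = (-442 + √(-14))*(-339 + (23*(1/47) + 9/11)) = (-442 + I*√14)*(-339 + (23/47 + 9/11)) = (-442 + I*√14)*(-339 + 676/517) = (-442 + I*√14)*(-174587/517) = 77167454/517 - 174587*I*√14/517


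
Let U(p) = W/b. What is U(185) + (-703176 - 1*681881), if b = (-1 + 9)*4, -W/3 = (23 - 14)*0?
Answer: -1385057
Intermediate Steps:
W = 0 (W = -3*(23 - 14)*0 = -27*0 = -3*0 = 0)
b = 32 (b = 8*4 = 32)
U(p) = 0 (U(p) = 0/32 = 0*(1/32) = 0)
U(185) + (-703176 - 1*681881) = 0 + (-703176 - 1*681881) = 0 + (-703176 - 681881) = 0 - 1385057 = -1385057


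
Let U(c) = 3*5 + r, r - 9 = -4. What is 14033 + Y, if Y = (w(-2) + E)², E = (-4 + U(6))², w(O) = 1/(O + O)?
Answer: 1271057/16 ≈ 79441.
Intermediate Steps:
r = 5 (r = 9 - 4 = 5)
U(c) = 20 (U(c) = 3*5 + 5 = 15 + 5 = 20)
w(O) = 1/(2*O)
E = 256 (E = (-4 + 20)² = 16² = 256)
Y = 1046529/16 (Y = ((½)/(-2) + 256)² = ((½)*(-½) + 256)² = (-¼ + 256)² = (1023/4)² = 1046529/16 ≈ 65408.)
14033 + Y = 14033 + 1046529/16 = 1271057/16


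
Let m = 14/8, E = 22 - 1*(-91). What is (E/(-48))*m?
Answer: -791/192 ≈ -4.1198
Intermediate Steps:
E = 113 (E = 22 + 91 = 113)
m = 7/4 (m = 14*(⅛) = 7/4 ≈ 1.7500)
(E/(-48))*m = (113/(-48))*(7/4) = (113*(-1/48))*(7/4) = -113/48*7/4 = -791/192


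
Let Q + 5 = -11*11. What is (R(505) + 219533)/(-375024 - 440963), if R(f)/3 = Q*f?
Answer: -28643/815987 ≈ -0.035102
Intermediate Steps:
Q = -126 (Q = -5 - 11*11 = -5 - 121 = -126)
R(f) = -378*f (R(f) = 3*(-126*f) = -378*f)
(R(505) + 219533)/(-375024 - 440963) = (-378*505 + 219533)/(-375024 - 440963) = (-190890 + 219533)/(-815987) = 28643*(-1/815987) = -28643/815987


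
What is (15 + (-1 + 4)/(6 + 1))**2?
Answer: 11664/49 ≈ 238.04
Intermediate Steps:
(15 + (-1 + 4)/(6 + 1))**2 = (15 + 3/7)**2 = (108/7)**2 = 11664/49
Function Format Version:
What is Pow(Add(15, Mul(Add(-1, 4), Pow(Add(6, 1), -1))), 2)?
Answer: Rational(11664, 49) ≈ 238.04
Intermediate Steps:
Pow(Add(15, Mul(Add(-1, 4), Pow(Add(6, 1), -1))), 2) = Pow(Add(15, Mul(3, Pow(7, -1))), 2) = Pow(Add(15, Mul(3, Rational(1, 7))), 2) = Pow(Add(15, Rational(3, 7)), 2) = Pow(Rational(108, 7), 2) = Rational(11664, 49)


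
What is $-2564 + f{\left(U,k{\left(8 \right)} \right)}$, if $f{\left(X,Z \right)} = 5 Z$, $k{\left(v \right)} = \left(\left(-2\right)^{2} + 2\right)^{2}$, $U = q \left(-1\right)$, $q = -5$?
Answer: $-2384$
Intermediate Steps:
$U = 5$ ($U = \left(-5\right) \left(-1\right) = 5$)
$k{\left(v \right)} = 36$ ($k{\left(v \right)} = \left(4 + 2\right)^{2} = 6^{2} = 36$)
$-2564 + f{\left(U,k{\left(8 \right)} \right)} = -2564 + 5 \cdot 36 = -2564 + 180 = -2384$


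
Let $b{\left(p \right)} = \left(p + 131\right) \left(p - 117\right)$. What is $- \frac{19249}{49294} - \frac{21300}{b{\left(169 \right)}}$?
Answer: $- \frac{2250411}{1281644} \approx -1.7559$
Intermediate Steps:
$b{\left(p \right)} = \left(-117 + p\right) \left(131 + p\right)$ ($b{\left(p \right)} = \left(131 + p\right) \left(-117 + p\right) = \left(-117 + p\right) \left(131 + p\right)$)
$- \frac{19249}{49294} - \frac{21300}{b{\left(169 \right)}} = - \frac{19249}{49294} - \frac{21300}{-15327 + 169^{2} + 14 \cdot 169} = \left(-19249\right) \frac{1}{49294} - \frac{21300}{-15327 + 28561 + 2366} = - \frac{19249}{49294} - \frac{21300}{15600} = - \frac{19249}{49294} - \frac{71}{52} = - \frac{2250411}{1281644}$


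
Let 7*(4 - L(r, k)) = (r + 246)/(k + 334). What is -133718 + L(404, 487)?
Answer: -768455008/5747 ≈ -1.3371e+5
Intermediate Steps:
L(r, k) = 4 - (246 + r)/(7*(334 + k)) (L(r, k) = 4 - (r + 246)/(7*(k + 334)) = 4 - (246 + r)/(7*(334 + k)))
-133718 + L(404, 487) = -133718 + (9106 - 1*404 + 28*487)/(7*(334 + 487)) = -133718 + (1/7)*(9106 - 404 + 13636)/821 = -133718 + (1/7)*(1/821)*22338 = -133718 + 22338/5747 = -768455008/5747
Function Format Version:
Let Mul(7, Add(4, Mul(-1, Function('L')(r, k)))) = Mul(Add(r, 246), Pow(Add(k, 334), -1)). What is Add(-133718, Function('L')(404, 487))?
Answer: Rational(-768455008, 5747) ≈ -1.3371e+5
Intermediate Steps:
Function('L')(r, k) = Add(4, Mul(Rational(-1, 7), Pow(Add(334, k), -1), Add(246, r))) (Function('L')(r, k) = Add(4, Mul(Rational(-1, 7), Mul(Add(r, 246), Pow(Add(k, 334), -1)))) = Add(4, Mul(Rational(-1, 7), Mul(Add(246, r), Pow(Add(334, k), -1)))) = Add(4, Mul(Rational(-1, 7), Mul(Pow(Add(334, k), -1), Add(246, r)))) = Add(4, Mul(Rational(-1, 7), Pow(Add(334, k), -1), Add(246, r))))
Add(-133718, Function('L')(404, 487)) = Add(-133718, Mul(Rational(1, 7), Pow(Add(334, 487), -1), Add(9106, Mul(-1, 404), Mul(28, 487)))) = Add(-133718, Mul(Rational(1, 7), Pow(821, -1), Add(9106, -404, 13636))) = Add(-133718, Mul(Rational(1, 7), Rational(1, 821), 22338)) = Add(-133718, Rational(22338, 5747)) = Rational(-768455008, 5747)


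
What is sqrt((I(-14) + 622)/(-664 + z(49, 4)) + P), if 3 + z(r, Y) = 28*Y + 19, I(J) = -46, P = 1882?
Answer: sqrt(8443474)/67 ≈ 43.370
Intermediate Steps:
z(r, Y) = 16 + 28*Y (z(r, Y) = -3 + (28*Y + 19) = -3 + (19 + 28*Y) = 16 + 28*Y)
sqrt((I(-14) + 622)/(-664 + z(49, 4)) + P) = sqrt((-46 + 622)/(-664 + (16 + 28*4)) + 1882) = sqrt(576/(-664 + (16 + 112)) + 1882) = sqrt(576/(-664 + 128) + 1882) = sqrt(576/(-536) + 1882) = sqrt(576*(-1/536) + 1882) = sqrt(-72/67 + 1882) = sqrt(126022/67) = sqrt(8443474)/67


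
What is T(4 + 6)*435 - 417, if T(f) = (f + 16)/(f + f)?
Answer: 297/2 ≈ 148.50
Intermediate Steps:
T(f) = (16 + f)/(2*f) (T(f) = (16 + f)/((2*f)) = (16 + f)*(1/(2*f)) = (16 + f)/(2*f))
T(4 + 6)*435 - 417 = ((16 + (4 + 6))/(2*(4 + 6)))*435 - 417 = ((½)*(16 + 10)/10)*435 - 417 = ((½)*(⅒)*26)*435 - 417 = (13/10)*435 - 417 = 1131/2 - 417 = 297/2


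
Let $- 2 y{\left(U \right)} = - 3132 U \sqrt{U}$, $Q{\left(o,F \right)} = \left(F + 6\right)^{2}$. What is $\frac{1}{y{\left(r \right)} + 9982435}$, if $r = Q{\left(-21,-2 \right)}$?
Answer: $\frac{1}{10082659} \approx 9.918 \cdot 10^{-8}$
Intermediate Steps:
$Q{\left(o,F \right)} = \left(6 + F\right)^{2}$
$r = 16$ ($r = \left(6 - 2\right)^{2} = 4^{2} = 16$)
$y{\left(U \right)} = 1566 U^{\frac{3}{2}}$ ($y{\left(U \right)} = - \frac{- 3132 U \sqrt{U}}{2} = - \frac{\left(-3132\right) U^{\frac{3}{2}}}{2} = 1566 U^{\frac{3}{2}}$)
$\frac{1}{y{\left(r \right)} + 9982435} = \frac{1}{1566 \cdot 16^{\frac{3}{2}} + 9982435} = \frac{1}{1566 \cdot 64 + 9982435} = \frac{1}{100224 + 9982435} = \frac{1}{10082659}$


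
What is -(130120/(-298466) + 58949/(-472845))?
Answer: 39560431817/70564077885 ≈ 0.56063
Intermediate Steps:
-(130120/(-298466) + 58949/(-472845)) = -(130120*(-1/298466) + 58949*(-1/472845)) = -(-65060/149233 - 58949/472845) = -1*(-39560431817/70564077885) = 39560431817/70564077885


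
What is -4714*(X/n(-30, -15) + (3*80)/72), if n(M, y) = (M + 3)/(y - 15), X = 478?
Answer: -22674340/9 ≈ -2.5194e+6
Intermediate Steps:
n(M, y) = (3 + M)/(-15 + y)
-4714*(X/n(-30, -15) + (3*80)/72) = -4714*(478/(((3 - 30)/(-15 - 15))) + (3*80)/72) = -4714*(478/((-27/(-30))) + 240*(1/72)) = -4714*(478/((-1/30*(-27))) + 10/3) = -4714*(478/(9/10) + 10/3) = -4714*(478*(10/9) + 10/3) = -4714*(4780/9 + 10/3) = -4714*4810/9 = -22674340/9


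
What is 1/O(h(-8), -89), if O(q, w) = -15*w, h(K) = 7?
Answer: 1/1335 ≈ 0.00074906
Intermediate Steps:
1/O(h(-8), -89) = 1/(-15*(-89)) = 1/1335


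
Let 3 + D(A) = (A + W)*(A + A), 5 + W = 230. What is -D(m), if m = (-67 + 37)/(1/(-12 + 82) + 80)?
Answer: 597582067/3485689 ≈ 171.44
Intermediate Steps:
W = 225 (W = -5 + 230 = 225)
m = -700/1867 (m = -30/(1/70 + 80) = -30/5601/70 = -30*70/5601 = -700/1867 ≈ -0.37493)
D(A) = -3 + 2*A*(225 + A) (D(A) = -3 + (A + 225)*(A + A) = -3 + (225 + A)*(2*A) = -3 + 2*A*(225 + A))
-D(m) = -(-3 + 2*(-700/1867)**2 + 450*(-700/1867)) = -(-3 + 2*(490000/3485689) - 315000/1867) = -(-3 + 980000/3485689 - 315000/1867) = -1*(-597582067/3485689) = 597582067/3485689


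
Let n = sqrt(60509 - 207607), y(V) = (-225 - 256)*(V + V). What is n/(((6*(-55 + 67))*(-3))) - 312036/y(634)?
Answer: 78009/152477 - 7*I*sqrt(3002)/216 ≈ 0.51161 - 1.7756*I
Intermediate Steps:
y(V) = -962*V
n = 7*I*sqrt(3002) (n = sqrt(-147098) = 7*I*sqrt(3002) ≈ 383.53*I)
n/(((6*(-55 + 67))*(-3))) - 312036/y(634) = (7*I*sqrt(3002))/(((6*(-55 + 67))*(-3))) - 312036/((-962*634)) = (7*I*sqrt(3002))/(((6*12)*(-3))) - 312036/(-609908) = (7*I*sqrt(3002))/((72*(-3))) - 312036*(-1/609908) = (7*I*sqrt(3002))/(-216) + 78009/152477 = (7*I*sqrt(3002))*(-1/216) + 78009/152477 = -7*I*sqrt(3002)/216 + 78009/152477 = 78009/152477 - 7*I*sqrt(3002)/216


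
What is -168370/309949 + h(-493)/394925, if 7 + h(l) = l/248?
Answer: -16491084394321/30356838988600 ≈ -0.54324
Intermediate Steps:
h(l) = -7 + l/248
-168370/309949 + h(-493)/394925 = -168370/309949 + (-7 + (1/248)*(-493))/394925 = -168370*1/309949 + (-7 - 493/248)*(1/394925) = -168370/309949 - 2229/248*1/394925 = -168370/309949 - 2229/97941400 = -16491084394321/30356838988600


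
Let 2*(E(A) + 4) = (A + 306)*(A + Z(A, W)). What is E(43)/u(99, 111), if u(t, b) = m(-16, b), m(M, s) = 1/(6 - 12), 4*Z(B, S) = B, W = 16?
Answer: -225009/4 ≈ -56252.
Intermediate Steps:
Z(B, S) = B/4
m(M, s) = -1/6 (m(M, s) = 1/(-6) = -1/6)
E(A) = -4 + 5*A*(306 + A)/8 (E(A) = -4 + ((A + 306)*(A + A/4))/2 = -4 + ((306 + A)*(5*A/4))/2 = -4 + (5*A*(306 + A)/4)/2 = -4 + 5*A*(306 + A)/8)
u(t, b) = -1/6
E(43)/u(99, 111) = (-4 + (5/8)*43**2 + (765/4)*43)/(-1/6) = (-4 + (5/8)*1849 + 32895/4)*(-6) = (-4 + 9245/8 + 32895/4)*(-6) = (75003/8)*(-6) = -225009/4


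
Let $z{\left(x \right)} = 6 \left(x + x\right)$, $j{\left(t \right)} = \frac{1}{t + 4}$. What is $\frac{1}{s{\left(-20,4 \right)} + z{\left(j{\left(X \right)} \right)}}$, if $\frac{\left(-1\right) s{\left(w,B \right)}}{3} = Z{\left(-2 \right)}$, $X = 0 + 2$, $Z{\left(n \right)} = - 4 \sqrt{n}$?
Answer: $\frac{1}{146} - \frac{3 i \sqrt{2}}{73} \approx 0.0068493 - 0.058118 i$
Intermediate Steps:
$X = 2$
$s{\left(w,B \right)} = 12 i \sqrt{2}$ ($s{\left(w,B \right)} = - 3 \left(- 4 \sqrt{-2}\right) = - 3 \left(- 4 i \sqrt{2}\right) = 12 i \sqrt{2}$)
$j{\left(t \right)} = \frac{1}{4 + t}$
$z{\left(x \right)} = 12 x$ ($z{\left(x \right)} = 6 \cdot 2 x = 12 x$)
$\frac{1}{s{\left(-20,4 \right)} + z{\left(j{\left(X \right)} \right)}} = \frac{1}{12 i \sqrt{2} + \frac{12}{4 + 2}} = \frac{1}{12 i \sqrt{2} + \frac{12}{6}} = \frac{1}{12 i \sqrt{2} + 12 \cdot \frac{1}{6}} = \frac{1}{12 i \sqrt{2} + 2} = \frac{1}{2 + 12 i \sqrt{2}}$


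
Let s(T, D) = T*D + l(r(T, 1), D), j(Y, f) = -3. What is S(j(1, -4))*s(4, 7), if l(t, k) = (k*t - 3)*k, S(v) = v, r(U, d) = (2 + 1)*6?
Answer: -2667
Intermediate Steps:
r(U, d) = 18 (r(U, d) = 3*6 = 18)
l(t, k) = k*(-3 + k*t) (l(t, k) = (-3 + k*t)*k = k*(-3 + k*t))
s(T, D) = D*T + D*(-3 + 18*D) (s(T, D) = T*D + D*(-3 + D*18) = D*T + D*(-3 + 18*D))
S(j(1, -4))*s(4, 7) = -21*(-3 + 4 + 18*7) = -21*(-3 + 4 + 126) = -21*127 = -3*889 = -2667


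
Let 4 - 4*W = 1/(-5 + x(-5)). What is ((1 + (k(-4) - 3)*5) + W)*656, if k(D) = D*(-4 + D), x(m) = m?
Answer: 482242/5 ≈ 96448.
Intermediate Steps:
W = 41/40 (W = 1 - 1/(4*(-5 - 5)) = 1 - 1/4/(-10) = 1 - 1/4*(-1/10) = 1 + 1/40 = 41/40 ≈ 1.0250)
((1 + (k(-4) - 3)*5) + W)*656 = ((1 + (-4*(-4 - 4) - 3)*5) + 41/40)*656 = ((1 + (-4*(-8) - 3)*5) + 41/40)*656 = ((1 + (32 - 3)*5) + 41/40)*656 = ((1 + 29*5) + 41/40)*656 = ((1 + 145) + 41/40)*656 = (146 + 41/40)*656 = (5881/40)*656 = 482242/5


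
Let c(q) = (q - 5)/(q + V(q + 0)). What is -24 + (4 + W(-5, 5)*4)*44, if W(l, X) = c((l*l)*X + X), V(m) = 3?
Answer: 42216/133 ≈ 317.41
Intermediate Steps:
c(q) = (-5 + q)/(3 + q) (c(q) = (q - 5)/(q + 3) = (-5 + q)/(3 + q))
W(l, X) = (-5 + X + X*l**2)/(3 + X + X*l**2) (W(l, X) = (-5 + ((l*l)*X + X))/(3 + ((l*l)*X + X)) = (-5 + (l**2*X + X))/(3 + (l**2*X + X)) = (-5 + (X*l**2 + X))/(3 + (X*l**2 + X)) = (-5 + (X + X*l**2))/(3 + (X + X*l**2)) = (-5 + X + X*l**2)/(3 + X + X*l**2))
-24 + (4 + W(-5, 5)*4)*44 = -24 + (4 + ((-5 + 5*(1 + (-5)**2))/(3 + 5*(1 + (-5)**2)))*4)*44 = -24 + (4 + ((-5 + 5*(1 + 25))/(3 + 5*(1 + 25)))*4)*44 = -24 + (4 + ((-5 + 5*26)/(3 + 5*26))*4)*44 = -24 + (4 + ((-5 + 130)/(3 + 130))*4)*44 = -24 + (4 + (125/133)*4)*44 = -24 + (4 + 500/133)*44 = -24 + (1032/133)*44 = -24 + 45408/133 = 42216/133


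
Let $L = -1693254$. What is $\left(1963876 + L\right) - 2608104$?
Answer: $-2337482$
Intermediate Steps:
$\left(1963876 + L\right) - 2608104 = \left(1963876 - 1693254\right) - 2608104 = 270622 - 2608104 = -2337482$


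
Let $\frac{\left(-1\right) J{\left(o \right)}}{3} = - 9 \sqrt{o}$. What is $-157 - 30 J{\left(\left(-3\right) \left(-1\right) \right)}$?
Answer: $-157 - 810 \sqrt{3} \approx -1560.0$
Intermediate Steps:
$J{\left(o \right)} = 27 \sqrt{o}$ ($J{\left(o \right)} = - 3 \left(- 9 \sqrt{o}\right) = 27 \sqrt{o}$)
$-157 - 30 J{\left(\left(-3\right) \left(-1\right) \right)} = -157 - 30 \cdot 27 \sqrt{\left(-3\right) \left(-1\right)} = -157 - 30 \cdot 27 \sqrt{3} = -157 - 810 \sqrt{3}$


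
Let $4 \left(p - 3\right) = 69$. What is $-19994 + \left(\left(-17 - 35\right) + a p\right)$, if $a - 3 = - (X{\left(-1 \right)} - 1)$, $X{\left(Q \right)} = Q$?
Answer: $- \frac{79779}{4} \approx -19945.0$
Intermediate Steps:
$p = \frac{81}{4}$ ($p = 3 + \frac{1}{4} \cdot 69 = 3 + \frac{69}{4} = \frac{81}{4} \approx 20.25$)
$a = 5$ ($a = 3 - \left(-1 - 1\right) = 3 - -2 = 3 + 2 = 5$)
$-19994 + \left(\left(-17 - 35\right) + a p\right) = -19994 + \left(\left(-17 - 35\right) + 5 \cdot \frac{81}{4}\right) = -19994 + \left(-52 + \frac{405}{4}\right) = -19994 + \frac{197}{4} = - \frac{79779}{4}$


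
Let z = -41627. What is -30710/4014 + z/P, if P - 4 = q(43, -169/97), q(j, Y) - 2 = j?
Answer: -84297784/98343 ≈ -857.18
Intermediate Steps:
q(j, Y) = 2 + j
P = 49 (P = 4 + (2 + 43) = 4 + 45 = 49)
-30710/4014 + z/P = -30710/4014 - 41627/49 = -30710*1/4014 - 41627*1/49 = -15355/2007 - 41627/49 = -84297784/98343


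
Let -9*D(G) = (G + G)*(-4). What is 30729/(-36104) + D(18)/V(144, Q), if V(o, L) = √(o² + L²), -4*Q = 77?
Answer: -30729/36104 + 64*√337705/337705 ≈ -0.74099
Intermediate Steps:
Q = -77/4 (Q = -¼*77 = -77/4 ≈ -19.250)
D(G) = 8*G/9 (D(G) = -(G + G)*(-4)/9 = -2*G*(-4)/9 = -(-8)*G/9 = 8*G/9)
V(o, L) = √(L² + o²)
30729/(-36104) + D(18)/V(144, Q) = 30729/(-36104) + ((8/9)*18)/(√((-77/4)² + 144²)) = 30729*(-1/36104) + 16/(√(5929/16 + 20736)) = -30729/36104 + 16/(√(337705/16)) = -30729/36104 + 16/((√337705/4)) = -30729/36104 + 16*(4*√337705/337705) = -30729/36104 + 64*√337705/337705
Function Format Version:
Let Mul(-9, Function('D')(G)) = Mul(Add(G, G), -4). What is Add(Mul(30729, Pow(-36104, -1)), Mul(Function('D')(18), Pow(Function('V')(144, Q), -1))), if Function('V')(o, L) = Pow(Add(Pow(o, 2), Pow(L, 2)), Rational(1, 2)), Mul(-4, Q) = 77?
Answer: Add(Rational(-30729, 36104), Mul(Rational(64, 337705), Pow(337705, Rational(1, 2)))) ≈ -0.74099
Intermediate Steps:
Q = Rational(-77, 4) (Q = Mul(Rational(-1, 4), 77) = Rational(-77, 4) ≈ -19.250)
Function('D')(G) = Mul(Rational(8, 9), G) (Function('D')(G) = Mul(Rational(-1, 9), Mul(Add(G, G), -4)) = Mul(Rational(-1, 9), Mul(Mul(2, G), -4)) = Mul(Rational(-1, 9), Mul(-8, G)) = Mul(Rational(8, 9), G))
Function('V')(o, L) = Pow(Add(Pow(L, 2), Pow(o, 2)), Rational(1, 2))
Add(Mul(30729, Pow(-36104, -1)), Mul(Function('D')(18), Pow(Function('V')(144, Q), -1))) = Add(Mul(30729, Pow(-36104, -1)), Mul(Mul(Rational(8, 9), 18), Pow(Pow(Add(Pow(Rational(-77, 4), 2), Pow(144, 2)), Rational(1, 2)), -1))) = Add(Mul(30729, Rational(-1, 36104)), Mul(16, Pow(Pow(Add(Rational(5929, 16), 20736), Rational(1, 2)), -1))) = Add(Rational(-30729, 36104), Mul(16, Pow(Pow(Rational(337705, 16), Rational(1, 2)), -1))) = Add(Rational(-30729, 36104), Mul(16, Pow(Mul(Rational(1, 4), Pow(337705, Rational(1, 2))), -1))) = Add(Rational(-30729, 36104), Mul(16, Mul(Rational(4, 337705), Pow(337705, Rational(1, 2))))) = Add(Rational(-30729, 36104), Mul(Rational(64, 337705), Pow(337705, Rational(1, 2))))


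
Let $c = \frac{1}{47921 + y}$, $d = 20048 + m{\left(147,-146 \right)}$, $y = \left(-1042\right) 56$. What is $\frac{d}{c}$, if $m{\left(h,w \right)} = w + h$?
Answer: $-209131119$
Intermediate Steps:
$y = -58352$
$m{\left(h,w \right)} = h + w$
$d = 20049$ ($d = 20048 + \left(147 - 146\right) = 20048 + 1 = 20049$)
$c = - \frac{1}{10431}$ ($c = \frac{1}{47921 - 58352} = \frac{1}{-10431} = - \frac{1}{10431} \approx -9.5868 \cdot 10^{-5}$)
$\frac{d}{c} = \frac{20049}{- \frac{1}{10431}} = 20049 \left(-10431\right) = -209131119$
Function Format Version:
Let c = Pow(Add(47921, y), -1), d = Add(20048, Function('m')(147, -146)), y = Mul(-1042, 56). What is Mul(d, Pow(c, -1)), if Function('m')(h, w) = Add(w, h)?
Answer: -209131119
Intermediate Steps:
y = -58352
Function('m')(h, w) = Add(h, w)
d = 20049 (d = Add(20048, Add(147, -146)) = Add(20048, 1) = 20049)
c = Rational(-1, 10431) (c = Pow(Add(47921, -58352), -1) = Pow(-10431, -1) = Rational(-1, 10431) ≈ -9.5868e-5)
Mul(d, Pow(c, -1)) = Mul(20049, Pow(Rational(-1, 10431), -1)) = Mul(20049, -10431) = -209131119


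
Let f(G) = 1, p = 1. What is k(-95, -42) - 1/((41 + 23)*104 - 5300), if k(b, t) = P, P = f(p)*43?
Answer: 58307/1356 ≈ 42.999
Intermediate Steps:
P = 43 (P = 1*43 = 43)
k(b, t) = 43
k(-95, -42) - 1/((41 + 23)*104 - 5300) = 43 - 1/((41 + 23)*104 - 5300) = 43 - 1/(64*104 - 5300) = 43 - 1/(6656 - 5300) = 43 - 1/1356 = 58307/1356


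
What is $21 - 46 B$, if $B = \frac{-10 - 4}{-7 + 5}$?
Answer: $-301$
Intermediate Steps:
$B = 7$ ($B = - \frac{14}{-2} = \left(-14\right) \left(- \frac{1}{2}\right) = 7$)
$21 - 46 B = 21 - 322 = -301$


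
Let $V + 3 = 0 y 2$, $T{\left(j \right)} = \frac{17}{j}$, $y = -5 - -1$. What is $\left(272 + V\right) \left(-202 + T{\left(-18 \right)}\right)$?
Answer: $- \frac{982657}{18} \approx -54592.0$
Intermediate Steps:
$y = -4$ ($y = -5 + 1 = -4$)
$V = -3$ ($V = -3 + 0 \left(-4\right) 2 = -3 + 0 \cdot 2 = -3 + 0 = -3$)
$\left(272 + V\right) \left(-202 + T{\left(-18 \right)}\right) = \left(272 - 3\right) \left(-202 + \frac{17}{-18}\right) = 269 \left(-202 + 17 \left(- \frac{1}{18}\right)\right) = 269 \left(-202 - \frac{17}{18}\right) = 269 \left(- \frac{3653}{18}\right) = - \frac{982657}{18}$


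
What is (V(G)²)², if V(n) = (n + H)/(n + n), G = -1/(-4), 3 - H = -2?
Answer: 194481/16 ≈ 12155.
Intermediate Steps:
H = 5 (H = 3 - 1*(-2) = 3 + 2 = 5)
G = ¼ (G = -1*(-¼) = ¼ ≈ 0.25000)
V(n) = (5 + n)/(2*n) (V(n) = (n + 5)/(n + n) = (5 + n)/((2*n)) = (5 + n)*(1/(2*n)) = (5 + n)/(2*n))
(V(G)²)² = (((5 + ¼)/(2*(¼)))²)² = (((½)*4*(21/4))²)² = ((21/2)²)² = (441/4)² = 194481/16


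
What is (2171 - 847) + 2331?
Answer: 3655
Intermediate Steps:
(2171 - 847) + 2331 = 1324 + 2331 = 3655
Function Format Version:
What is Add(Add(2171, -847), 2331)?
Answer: 3655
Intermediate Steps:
Add(Add(2171, -847), 2331) = Add(1324, 2331) = 3655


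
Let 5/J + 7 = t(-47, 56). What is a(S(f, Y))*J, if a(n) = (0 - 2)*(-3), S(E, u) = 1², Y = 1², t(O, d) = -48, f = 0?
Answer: -6/11 ≈ -0.54545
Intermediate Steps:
Y = 1
J = -1/11 (J = 5/(-7 - 48) = 5/(-55) = 5*(-1/55) = -1/11 ≈ -0.090909)
S(E, u) = 1
a(n) = 6 (a(n) = -2*(-3) = 6)
a(S(f, Y))*J = 6*(-1/11) = -6/11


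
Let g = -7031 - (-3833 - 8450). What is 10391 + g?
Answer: 15643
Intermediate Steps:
g = 5252 (g = -7031 - 1*(-12283) = -7031 + 12283 = 5252)
10391 + g = 10391 + 5252 = 15643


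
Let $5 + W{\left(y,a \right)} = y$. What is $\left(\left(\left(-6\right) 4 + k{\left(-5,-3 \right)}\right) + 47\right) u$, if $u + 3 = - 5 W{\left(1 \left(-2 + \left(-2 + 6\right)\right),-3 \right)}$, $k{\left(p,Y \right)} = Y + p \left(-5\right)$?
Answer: $540$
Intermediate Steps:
$W{\left(y,a \right)} = -5 + y$
$k{\left(p,Y \right)} = Y - 5 p$
$u = 12$ ($u = -3 - 5 \left(-5 + 1 \left(-2 + \left(-2 + 6\right)\right)\right) = -3 - 5 \left(-5 + 1 \left(-2 + 4\right)\right) = -3 - 5 \left(-5 + 1 \cdot 2\right) = -3 - 5 \left(-5 + 2\right) = -3 - -15 = -3 + 15 = 12$)
$\left(\left(\left(-6\right) 4 + k{\left(-5,-3 \right)}\right) + 47\right) u = \left(\left(\left(-6\right) 4 - -22\right) + 47\right) 12 = \left(\left(-24 + \left(-3 + 25\right)\right) + 47\right) 12 = \left(\left(-24 + 22\right) + 47\right) 12 = \left(-2 + 47\right) 12 = 45 \cdot 12 = 540$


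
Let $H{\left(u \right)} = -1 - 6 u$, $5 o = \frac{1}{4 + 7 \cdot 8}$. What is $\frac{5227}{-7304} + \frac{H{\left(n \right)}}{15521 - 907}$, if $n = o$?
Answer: $- \frac{954935351}{1334258200} \approx -0.7157$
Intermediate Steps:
$o = \frac{1}{300}$ ($o = \frac{1}{5 \left(4 + 7 \cdot 8\right)} = \frac{1}{5 \left(4 + 56\right)} = \frac{1}{5 \cdot 60} = \frac{1}{5} \cdot \frac{1}{60} = \frac{1}{300} \approx 0.0033333$)
$n = \frac{1}{300} \approx 0.0033333$
$\frac{5227}{-7304} + \frac{H{\left(n \right)}}{15521 - 907} = \frac{5227}{-7304} + \frac{-1 - \frac{1}{50}}{15521 - 907} = 5227 \left(- \frac{1}{7304}\right) + \frac{-1 - \frac{1}{50}}{14614} = - \frac{5227}{7304} - \frac{51}{730700} = - \frac{954935351}{1334258200}$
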